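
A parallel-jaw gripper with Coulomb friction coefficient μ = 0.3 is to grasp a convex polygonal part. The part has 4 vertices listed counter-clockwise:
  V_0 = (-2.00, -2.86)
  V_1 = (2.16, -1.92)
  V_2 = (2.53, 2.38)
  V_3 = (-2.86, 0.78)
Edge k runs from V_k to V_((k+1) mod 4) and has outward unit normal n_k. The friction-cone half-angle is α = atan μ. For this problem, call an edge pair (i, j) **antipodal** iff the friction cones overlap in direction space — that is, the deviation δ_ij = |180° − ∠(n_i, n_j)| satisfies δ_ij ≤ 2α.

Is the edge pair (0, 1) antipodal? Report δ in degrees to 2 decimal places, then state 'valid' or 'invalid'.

δ = 107.65°, invalid

α = atan 0.3 = 16.70°;  2α = 33.40°
edge 0: e_0 = (+4.16, +0.94);  n_0 = (+0.2204, -0.9754)
edge 1: e_1 = (+0.37, +4.30);  n_1 = (+0.9963, -0.0857)
∠(n_0, n_1) = 72.35°
δ = |180° − 72.35°| = 107.65°
107.65° > 2α = 33.40°  →  invalid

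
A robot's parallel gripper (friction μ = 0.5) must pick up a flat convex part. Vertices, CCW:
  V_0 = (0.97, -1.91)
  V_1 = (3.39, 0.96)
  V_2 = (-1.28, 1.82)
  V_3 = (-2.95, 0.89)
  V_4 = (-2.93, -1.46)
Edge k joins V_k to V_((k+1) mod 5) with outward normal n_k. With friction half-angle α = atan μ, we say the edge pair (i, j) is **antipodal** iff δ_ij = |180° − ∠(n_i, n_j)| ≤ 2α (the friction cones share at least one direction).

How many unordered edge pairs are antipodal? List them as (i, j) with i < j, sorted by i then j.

α = atan 0.5 = 26.57°;  2α = 53.13°
n_0 = (+0.7645, -0.6446)
n_1 = (+0.1811, +0.9835)
n_2 = (-0.4865, +0.8737)
n_3 = (-1.0000, -0.0085)
n_4 = (-0.1146, -0.9934)
  (0,1): δ = 60.30°  ·
  (0,2): δ = 20.75°  ✓
  (0,3): δ = 40.63°  ✓
  (0,4): δ = 123.56°  ·
  (1,2): δ = 140.45°  ·
  (1,3): δ = 79.08°  ·
  (1,4): δ = 3.85°  ✓
  (2,3): δ = 118.63°  ·
  (2,4): δ = 35.69°  ✓
  (3,4): δ = 97.07°  ·
antipodal pairs: 4

count = 4; pairs: (0,2), (0,3), (1,4), (2,4)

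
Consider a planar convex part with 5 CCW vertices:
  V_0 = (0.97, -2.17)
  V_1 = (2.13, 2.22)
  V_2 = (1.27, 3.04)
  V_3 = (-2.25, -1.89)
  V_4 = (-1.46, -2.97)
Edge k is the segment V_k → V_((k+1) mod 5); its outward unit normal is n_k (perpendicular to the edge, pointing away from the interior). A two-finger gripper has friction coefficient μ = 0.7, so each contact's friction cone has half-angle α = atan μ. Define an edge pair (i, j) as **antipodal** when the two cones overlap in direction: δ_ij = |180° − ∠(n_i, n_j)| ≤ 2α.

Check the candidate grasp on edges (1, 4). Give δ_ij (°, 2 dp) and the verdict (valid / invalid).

α = atan 0.7 = 34.99°;  2α = 69.98°
edge 1: e_1 = (-0.86, +0.82);  n_1 = (+0.6901, +0.7237)
edge 4: e_4 = (+2.43, +0.80);  n_4 = (+0.3127, -0.9498)
∠(n_1, n_4) = 118.14°
δ = |180° − 118.14°| = 61.86°
61.86° ≤ 2α = 69.98°  →  valid

δ = 61.86°, valid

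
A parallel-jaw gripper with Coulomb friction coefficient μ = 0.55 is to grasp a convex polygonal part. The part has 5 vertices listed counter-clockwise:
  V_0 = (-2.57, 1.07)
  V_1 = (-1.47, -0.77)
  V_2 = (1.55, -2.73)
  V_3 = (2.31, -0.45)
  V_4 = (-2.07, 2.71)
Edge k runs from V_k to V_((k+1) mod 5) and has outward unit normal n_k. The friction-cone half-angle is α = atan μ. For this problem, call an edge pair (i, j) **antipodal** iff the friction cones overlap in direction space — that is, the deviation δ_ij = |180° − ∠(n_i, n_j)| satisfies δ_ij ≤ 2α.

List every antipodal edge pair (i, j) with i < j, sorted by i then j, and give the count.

α = atan 0.55 = 28.81°;  2α = 57.62°
n_0 = (-0.8583, -0.5131)
n_1 = (-0.5444, -0.8388)
n_2 = (+0.9487, -0.3162)
n_3 = (+0.5851, +0.8110)
n_4 = (-0.9565, +0.2916)
  (0,1): δ = 153.86°  ·
  (0,2): δ = 49.31°  ✓
  (0,3): δ = 23.32°  ✓
  (0,4): δ = 132.17°  ·
  (1,2): δ = 75.45°  ·
  (1,3): δ = 2.83°  ✓
  (1,4): δ = 106.03°  ·
  (2,3): δ = 107.37°  ·
  (2,4): δ = 1.48°  ✓
  (3,4): δ = 71.15°  ·
antipodal pairs: 4

count = 4; pairs: (0,2), (0,3), (1,3), (2,4)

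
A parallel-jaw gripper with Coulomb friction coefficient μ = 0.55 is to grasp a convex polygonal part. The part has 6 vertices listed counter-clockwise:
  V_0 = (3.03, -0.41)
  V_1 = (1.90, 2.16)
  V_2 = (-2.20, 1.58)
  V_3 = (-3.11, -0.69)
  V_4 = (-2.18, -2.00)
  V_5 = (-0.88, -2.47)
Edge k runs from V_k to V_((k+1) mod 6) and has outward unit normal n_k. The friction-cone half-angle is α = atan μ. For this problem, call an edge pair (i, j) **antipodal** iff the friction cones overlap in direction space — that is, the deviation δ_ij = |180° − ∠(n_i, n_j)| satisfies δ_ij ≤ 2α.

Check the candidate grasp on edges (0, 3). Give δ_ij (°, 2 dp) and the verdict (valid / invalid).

δ = 11.64°, valid

α = atan 0.55 = 28.81°;  2α = 57.62°
edge 0: e_0 = (-1.13, +2.57);  n_0 = (+0.9154, +0.4025)
edge 3: e_3 = (+0.93, -1.31);  n_3 = (-0.8154, -0.5789)
∠(n_0, n_3) = 168.36°
δ = |180° − 168.36°| = 11.64°
11.64° ≤ 2α = 57.62°  →  valid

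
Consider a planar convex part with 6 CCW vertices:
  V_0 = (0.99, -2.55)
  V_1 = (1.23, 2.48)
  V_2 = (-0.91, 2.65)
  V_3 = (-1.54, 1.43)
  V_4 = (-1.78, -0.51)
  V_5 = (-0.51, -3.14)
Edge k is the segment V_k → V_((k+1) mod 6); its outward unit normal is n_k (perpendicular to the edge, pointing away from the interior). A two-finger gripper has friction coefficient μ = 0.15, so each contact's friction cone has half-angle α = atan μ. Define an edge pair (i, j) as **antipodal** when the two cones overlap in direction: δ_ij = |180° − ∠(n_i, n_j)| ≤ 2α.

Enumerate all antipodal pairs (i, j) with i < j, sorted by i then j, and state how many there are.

α = atan 0.15 = 8.53°;  2α = 17.06°
n_0 = (+0.9989, -0.0477)
n_1 = (+0.0792, +0.9969)
n_2 = (-0.8885, +0.4588)
n_3 = (-0.9924, +0.1228)
n_4 = (-0.9005, -0.4348)
n_5 = (+0.3660, -0.9306)
  (0,1): δ = 91.81°  ·
  (0,2): δ = 24.58°  ·
  (0,3): δ = 4.32°  ✓
  (0,4): δ = 28.51°  ·
  (0,5): δ = 114.20°  ·
  (1,2): δ = 112.77°  ·
  (1,3): δ = 92.51°  ·
  (1,4): δ = 59.68°  ·
  (1,5): δ = 26.01°  ·
  (2,3): δ = 159.74°  ·
  (2,4): δ = 126.91°  ·
  (2,5): δ = 41.22°  ·
  (3,4): δ = 147.17°  ·
  (3,5): δ = 61.48°  ·
  (4,5): δ = 94.30°  ·
antipodal pairs: 1

count = 1; pairs: (0,3)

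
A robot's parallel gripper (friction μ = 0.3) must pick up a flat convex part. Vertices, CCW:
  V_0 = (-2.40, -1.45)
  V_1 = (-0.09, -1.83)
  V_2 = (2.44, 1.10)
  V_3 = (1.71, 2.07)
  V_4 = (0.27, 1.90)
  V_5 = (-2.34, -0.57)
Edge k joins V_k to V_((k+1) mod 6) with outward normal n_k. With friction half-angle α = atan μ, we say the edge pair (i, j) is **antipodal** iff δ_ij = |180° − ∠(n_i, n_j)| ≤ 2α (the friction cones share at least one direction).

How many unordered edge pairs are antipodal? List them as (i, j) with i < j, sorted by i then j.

count = 2; pairs: (0,3), (1,4)

α = atan 0.3 = 16.70°;  2α = 33.40°
n_0 = (-0.1623, -0.9867)
n_1 = (+0.7569, -0.6536)
n_2 = (+0.7990, +0.6013)
n_3 = (-0.1172, +0.9931)
n_4 = (-0.6874, +0.7263)
n_5 = (-0.9977, +0.0680)
  (0,1): δ = 121.47°  ·
  (0,2): δ = 43.69°  ·
  (0,3): δ = 16.07°  ✓
  (0,4): δ = 52.76°  ·
  (0,5): δ = 95.44°  ·
  (1,2): δ = 102.23°  ·
  (1,3): δ = 42.46°  ·
  (1,4): δ = 5.77°  ✓
  (1,5): δ = 36.91°  ·
  (2,3): δ = 120.23°  ·
  (2,4): δ = 83.54°  ·
  (2,5): δ = 40.86°  ·
  (3,4): δ = 143.31°  ·
  (3,5): δ = 100.63°  ·
  (4,5): δ = 137.32°  ·
antipodal pairs: 2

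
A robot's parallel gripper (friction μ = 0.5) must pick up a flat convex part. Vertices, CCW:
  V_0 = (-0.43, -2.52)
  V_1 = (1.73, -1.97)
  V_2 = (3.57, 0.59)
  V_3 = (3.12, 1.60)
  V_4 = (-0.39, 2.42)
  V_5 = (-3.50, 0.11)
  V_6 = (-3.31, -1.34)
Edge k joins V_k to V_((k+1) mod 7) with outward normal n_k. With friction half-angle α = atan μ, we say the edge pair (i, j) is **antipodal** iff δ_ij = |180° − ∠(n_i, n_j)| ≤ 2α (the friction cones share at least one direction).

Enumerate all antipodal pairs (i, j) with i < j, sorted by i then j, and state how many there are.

count = 7; pairs: (0,3), (0,4), (1,4), (1,5), (2,5), (2,6), (3,6)

α = atan 0.5 = 26.57°;  2α = 53.13°
n_0 = (+0.2468, -0.9691)
n_1 = (+0.8120, -0.5836)
n_2 = (+0.9134, +0.4070)
n_3 = (+0.2275, +0.9738)
n_4 = (-0.5963, +0.8028)
n_5 = (-0.9915, -0.1299)
n_6 = (-0.3791, -0.9253)
  (0,1): δ = 139.99°  ·
  (0,2): δ = 80.27°  ·
  (0,3): δ = 27.44°  ✓
  (0,4): δ = 22.32°  ✓
  (0,5): δ = 83.18°  ·
  (0,6): δ = 143.43°  ·
  (1,2): δ = 120.28°  ·
  (1,3): δ = 67.44°  ·
  (1,4): δ = 17.69°  ✓
  (1,5): δ = 43.17°  ✓
  (1,6): δ = 103.43°  ·
  (2,3): δ = 127.16°  ·
  (2,4): δ = 77.41°  ·
  (2,5): δ = 16.55°  ✓
  (2,6): δ = 43.70°  ✓
  (3,4): δ = 130.25°  ·
  (3,5): δ = 69.39°  ·
  (3,6): δ = 9.13°  ✓
  (4,5): δ = 119.14°  ·
  (4,6): δ = 58.88°  ·
  (5,6): δ = 119.75°  ·
antipodal pairs: 7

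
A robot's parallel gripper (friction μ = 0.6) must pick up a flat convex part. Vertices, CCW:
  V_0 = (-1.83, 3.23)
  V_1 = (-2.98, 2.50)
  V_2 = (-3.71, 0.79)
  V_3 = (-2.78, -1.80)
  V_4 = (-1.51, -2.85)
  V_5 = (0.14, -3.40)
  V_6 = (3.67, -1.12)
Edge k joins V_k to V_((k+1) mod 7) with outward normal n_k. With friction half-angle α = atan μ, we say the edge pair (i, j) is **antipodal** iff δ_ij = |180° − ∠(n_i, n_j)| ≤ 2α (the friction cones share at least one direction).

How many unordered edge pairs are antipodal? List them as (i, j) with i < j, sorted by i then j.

count = 6; pairs: (0,4), (0,5), (1,5), (2,6), (3,6), (4,6)

α = atan 0.6 = 30.96°;  2α = 61.93°
n_0 = (-0.5359, +0.8443)
n_1 = (-0.9197, +0.3926)
n_2 = (-0.9412, -0.3379)
n_3 = (-0.6372, -0.7707)
n_4 = (-0.3162, -0.9487)
n_5 = (+0.5426, -0.8400)
n_6 = (+0.6203, +0.7843)
  (0,1): δ = 145.52°  ·
  (0,2): δ = 102.65°  ·
  (0,3): δ = 71.99°  ·
  (0,4): δ = 50.84°  ✓
  (0,5): δ = 0.45°  ✓
  (0,6): δ = 109.25°  ·
  (1,2): δ = 137.13°  ·
  (1,3): δ = 106.47°  ·
  (1,4): δ = 85.32°  ·
  (1,5): δ = 34.02°  ✓
  (1,6): δ = 74.78°  ·
  (2,3): δ = 149.33°  ·
  (2,4): δ = 128.19°  ·
  (2,5): δ = 76.89°  ·
  (2,6): δ = 31.91°  ✓
  (3,4): δ = 158.85°  ·
  (3,5): δ = 107.56°  ·
  (3,6): δ = 1.24°  ✓
  (4,5): δ = 128.71°  ·
  (4,6): δ = 19.91°  ✓
  (5,6): δ = 71.20°  ·
antipodal pairs: 6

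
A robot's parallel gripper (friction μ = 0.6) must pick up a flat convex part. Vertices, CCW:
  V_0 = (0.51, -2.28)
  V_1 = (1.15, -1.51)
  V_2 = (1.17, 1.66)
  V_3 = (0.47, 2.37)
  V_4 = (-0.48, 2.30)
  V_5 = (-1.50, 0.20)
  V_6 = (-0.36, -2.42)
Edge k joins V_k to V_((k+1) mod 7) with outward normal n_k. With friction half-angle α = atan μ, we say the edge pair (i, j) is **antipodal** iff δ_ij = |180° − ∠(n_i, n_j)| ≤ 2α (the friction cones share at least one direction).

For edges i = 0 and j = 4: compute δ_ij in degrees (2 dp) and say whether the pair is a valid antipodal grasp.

α = atan 0.6 = 30.96°;  2α = 61.93°
edge 0: e_0 = (+0.64, +0.77);  n_0 = (+0.7690, -0.6392)
edge 4: e_4 = (-1.02, -2.10);  n_4 = (-0.8995, +0.4369)
∠(n_0, n_4) = 166.17°
δ = |180° − 166.17°| = 13.83°
13.83° ≤ 2α = 61.93°  →  valid

δ = 13.83°, valid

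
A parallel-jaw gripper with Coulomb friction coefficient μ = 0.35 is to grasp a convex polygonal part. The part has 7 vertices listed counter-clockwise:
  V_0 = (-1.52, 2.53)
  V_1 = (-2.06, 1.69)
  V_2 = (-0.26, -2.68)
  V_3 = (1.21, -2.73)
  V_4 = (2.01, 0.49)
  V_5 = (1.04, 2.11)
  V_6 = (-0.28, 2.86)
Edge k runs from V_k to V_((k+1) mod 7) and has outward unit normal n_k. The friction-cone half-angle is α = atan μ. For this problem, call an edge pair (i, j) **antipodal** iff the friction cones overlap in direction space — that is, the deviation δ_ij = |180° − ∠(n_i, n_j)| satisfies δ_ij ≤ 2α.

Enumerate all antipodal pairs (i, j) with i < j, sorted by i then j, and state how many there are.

count = 6; pairs: (0,3), (1,3), (1,4), (1,5), (2,5), (2,6)

α = atan 0.35 = 19.29°;  2α = 38.58°
n_0 = (-0.8412, +0.5408)
n_1 = (-0.9246, -0.3809)
n_2 = (-0.0340, -0.9994)
n_3 = (+0.9705, -0.2411)
n_4 = (+0.8580, +0.5137)
n_5 = (+0.4940, +0.8695)
n_6 = (-0.2572, +0.9664)
  (0,1): δ = 124.88°  ·
  (0,2): δ = 59.21°  ·
  (0,3): δ = 18.78°  ✓
  (0,4): δ = 63.65°  ·
  (0,5): δ = 93.13°  ·
  (0,6): δ = 137.64°  ·
  (1,2): δ = 114.33°  ·
  (1,3): δ = 36.34°  ✓
  (1,4): δ = 8.52°  ✓
  (1,5): δ = 38.01°  ✓
  (1,6): δ = 82.52°  ·
  (2,3): δ = 102.00°  ·
  (2,4): δ = 57.14°  ·
  (2,5): δ = 27.66°  ✓
  (2,6): δ = 16.85°  ✓
  (3,4): δ = 135.14°  ·
  (3,5): δ = 105.65°  ·
  (3,6): δ = 61.14°  ·
  (4,5): δ = 150.52°  ·
  (4,6): δ = 106.01°  ·
  (5,6): δ = 135.49°  ·
antipodal pairs: 6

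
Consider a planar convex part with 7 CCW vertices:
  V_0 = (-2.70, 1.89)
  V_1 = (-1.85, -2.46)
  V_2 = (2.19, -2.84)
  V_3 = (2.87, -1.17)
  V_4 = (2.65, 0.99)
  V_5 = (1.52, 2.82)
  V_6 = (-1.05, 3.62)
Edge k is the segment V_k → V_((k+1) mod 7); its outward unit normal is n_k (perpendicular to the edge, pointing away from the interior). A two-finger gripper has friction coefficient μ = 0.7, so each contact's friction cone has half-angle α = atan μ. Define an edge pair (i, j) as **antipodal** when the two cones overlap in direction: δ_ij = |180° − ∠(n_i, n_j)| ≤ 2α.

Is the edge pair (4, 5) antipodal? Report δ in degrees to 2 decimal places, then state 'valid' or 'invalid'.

α = atan 0.7 = 34.99°;  2α = 69.98°
edge 4: e_4 = (-1.13, +1.83);  n_4 = (+0.8509, +0.5254)
edge 5: e_5 = (-2.57, +0.80);  n_5 = (+0.2972, +0.9548)
∠(n_4, n_5) = 41.01°
δ = |180° − 41.01°| = 138.99°
138.99° > 2α = 69.98°  →  invalid

δ = 138.99°, invalid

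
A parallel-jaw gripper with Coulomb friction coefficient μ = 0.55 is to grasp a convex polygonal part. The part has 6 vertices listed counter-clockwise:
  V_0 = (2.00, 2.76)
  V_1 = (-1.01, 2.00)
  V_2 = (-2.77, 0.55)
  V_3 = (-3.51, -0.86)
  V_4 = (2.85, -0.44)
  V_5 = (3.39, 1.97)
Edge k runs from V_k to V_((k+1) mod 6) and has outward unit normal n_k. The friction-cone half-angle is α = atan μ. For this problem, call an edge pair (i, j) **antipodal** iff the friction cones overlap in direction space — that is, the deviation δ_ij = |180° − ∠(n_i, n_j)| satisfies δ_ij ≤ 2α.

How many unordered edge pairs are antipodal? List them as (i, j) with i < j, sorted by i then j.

α = atan 0.55 = 28.81°;  2α = 57.62°
n_0 = (-0.2448, +0.9696)
n_1 = (-0.6359, +0.7718)
n_2 = (-0.8855, +0.4647)
n_3 = (+0.0659, -0.9978)
n_4 = (+0.9758, -0.2186)
n_5 = (+0.4941, +0.8694)
  (0,1): δ = 154.69°  ·
  (0,2): δ = 131.86°  ·
  (0,3): δ = 10.39°  ✓
  (0,4): δ = 63.20°  ·
  (0,5): δ = 136.22°  ·
  (1,2): δ = 157.18°  ·
  (1,3): δ = 35.71°  ✓
  (1,4): δ = 37.89°  ✓
  (1,5): δ = 110.90°  ·
  (2,3): δ = 58.53°  ·
  (2,4): δ = 15.06°  ✓
  (2,5): δ = 88.08°  ·
  (3,4): δ = 106.41°  ·
  (3,5): δ = 33.39°  ✓
  (4,5): δ = 106.98°  ·
antipodal pairs: 5

count = 5; pairs: (0,3), (1,3), (1,4), (2,4), (3,5)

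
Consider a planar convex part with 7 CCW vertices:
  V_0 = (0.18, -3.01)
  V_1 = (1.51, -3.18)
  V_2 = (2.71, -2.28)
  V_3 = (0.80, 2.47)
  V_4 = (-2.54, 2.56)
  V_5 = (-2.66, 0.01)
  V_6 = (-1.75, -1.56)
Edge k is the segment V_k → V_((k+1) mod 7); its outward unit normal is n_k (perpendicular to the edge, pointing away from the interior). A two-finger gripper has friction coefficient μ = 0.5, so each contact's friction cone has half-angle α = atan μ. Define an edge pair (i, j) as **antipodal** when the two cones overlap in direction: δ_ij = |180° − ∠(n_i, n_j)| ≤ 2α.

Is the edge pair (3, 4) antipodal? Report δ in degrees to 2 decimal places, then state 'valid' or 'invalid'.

α = atan 0.5 = 26.57°;  2α = 53.13°
edge 3: e_3 = (-3.34, +0.09);  n_3 = (+0.0269, +0.9996)
edge 4: e_4 = (-0.12, -2.55);  n_4 = (-0.9989, +0.0470)
∠(n_3, n_4) = 88.85°
δ = |180° − 88.85°| = 91.15°
91.15° > 2α = 53.13°  →  invalid

δ = 91.15°, invalid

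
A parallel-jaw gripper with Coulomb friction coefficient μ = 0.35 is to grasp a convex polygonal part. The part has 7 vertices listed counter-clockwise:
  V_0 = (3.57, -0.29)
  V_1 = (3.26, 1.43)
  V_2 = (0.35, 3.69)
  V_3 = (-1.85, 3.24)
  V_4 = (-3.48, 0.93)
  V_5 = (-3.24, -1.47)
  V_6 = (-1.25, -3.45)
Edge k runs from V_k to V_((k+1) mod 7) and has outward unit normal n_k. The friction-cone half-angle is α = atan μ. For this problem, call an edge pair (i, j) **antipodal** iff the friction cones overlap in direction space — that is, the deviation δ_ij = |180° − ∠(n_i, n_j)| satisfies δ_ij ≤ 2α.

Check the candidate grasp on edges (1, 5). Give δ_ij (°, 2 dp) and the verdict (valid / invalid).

α = atan 0.35 = 19.29°;  2α = 38.58°
edge 1: e_1 = (-2.91, +2.26);  n_1 = (+0.6134, +0.7898)
edge 5: e_5 = (+1.99, -1.98);  n_5 = (-0.7053, -0.7089)
∠(n_1, n_5) = 172.98°
δ = |180° − 172.98°| = 7.02°
7.02° ≤ 2α = 38.58°  →  valid

δ = 7.02°, valid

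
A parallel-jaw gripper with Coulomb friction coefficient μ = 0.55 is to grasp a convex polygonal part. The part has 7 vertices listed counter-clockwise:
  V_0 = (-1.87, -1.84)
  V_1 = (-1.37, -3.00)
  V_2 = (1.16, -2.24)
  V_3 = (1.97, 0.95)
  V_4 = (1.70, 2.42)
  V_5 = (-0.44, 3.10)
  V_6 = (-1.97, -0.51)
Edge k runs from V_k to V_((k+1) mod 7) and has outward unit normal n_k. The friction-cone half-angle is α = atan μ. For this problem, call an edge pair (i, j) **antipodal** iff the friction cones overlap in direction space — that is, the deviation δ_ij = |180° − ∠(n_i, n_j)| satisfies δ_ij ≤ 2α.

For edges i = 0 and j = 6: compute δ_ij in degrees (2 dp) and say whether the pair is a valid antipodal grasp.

δ = 160.98°, invalid

α = atan 0.55 = 28.81°;  2α = 57.62°
edge 0: e_0 = (+0.50, -1.16);  n_0 = (-0.9183, -0.3958)
edge 6: e_6 = (+0.10, -1.33);  n_6 = (-0.9972, -0.0750)
∠(n_0, n_6) = 19.02°
δ = |180° − 19.02°| = 160.98°
160.98° > 2α = 57.62°  →  invalid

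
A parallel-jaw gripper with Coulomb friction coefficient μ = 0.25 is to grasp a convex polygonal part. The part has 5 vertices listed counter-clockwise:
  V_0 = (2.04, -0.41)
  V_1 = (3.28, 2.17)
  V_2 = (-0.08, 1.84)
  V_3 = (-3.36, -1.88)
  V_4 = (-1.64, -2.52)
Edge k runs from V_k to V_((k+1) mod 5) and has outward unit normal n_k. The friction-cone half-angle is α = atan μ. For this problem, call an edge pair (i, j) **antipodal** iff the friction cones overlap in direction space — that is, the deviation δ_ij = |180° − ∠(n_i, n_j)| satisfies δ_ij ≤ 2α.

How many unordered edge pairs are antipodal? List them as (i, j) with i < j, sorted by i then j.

α = atan 0.25 = 14.04°;  2α = 28.07°
n_0 = (+0.9013, -0.4332)
n_1 = (-0.0977, +0.9952)
n_2 = (-0.7501, +0.6614)
n_3 = (-0.3487, -0.9372)
n_4 = (+0.4974, -0.8675)
  (0,1): δ = 58.72°  ·
  (0,2): δ = 15.73°  ✓
  (0,3): δ = 95.26°  ·
  (0,4): δ = 145.50°  ·
  (1,2): δ = 137.01°  ·
  (1,3): δ = 26.02°  ✓
  (1,4): δ = 24.22°  ✓
  (2,3): δ = 69.01°  ·
  (2,4): δ = 18.77°  ✓
  (3,4): δ = 129.76°  ·
antipodal pairs: 4

count = 4; pairs: (0,2), (1,3), (1,4), (2,4)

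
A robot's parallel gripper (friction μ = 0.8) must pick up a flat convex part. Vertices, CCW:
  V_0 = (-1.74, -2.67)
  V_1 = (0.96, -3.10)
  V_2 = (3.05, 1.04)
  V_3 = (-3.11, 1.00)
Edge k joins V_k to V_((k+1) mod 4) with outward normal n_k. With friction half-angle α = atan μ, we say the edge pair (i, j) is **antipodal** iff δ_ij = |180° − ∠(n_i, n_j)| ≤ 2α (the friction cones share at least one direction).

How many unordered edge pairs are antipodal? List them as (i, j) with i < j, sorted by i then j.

α = atan 0.8 = 38.66°;  2α = 77.32°
n_0 = (-0.1573, -0.9876)
n_1 = (+0.8927, -0.4507)
n_2 = (-0.0065, +1.0000)
n_3 = (-0.9369, -0.3497)
  (0,1): δ = 107.74°  ·
  (0,2): δ = 9.42°  ✓
  (0,3): δ = 119.52°  ·
  (1,2): δ = 62.84°  ✓
  (1,3): δ = 47.26°  ✓
  (2,3): δ = 69.90°  ✓
antipodal pairs: 4

count = 4; pairs: (0,2), (1,2), (1,3), (2,3)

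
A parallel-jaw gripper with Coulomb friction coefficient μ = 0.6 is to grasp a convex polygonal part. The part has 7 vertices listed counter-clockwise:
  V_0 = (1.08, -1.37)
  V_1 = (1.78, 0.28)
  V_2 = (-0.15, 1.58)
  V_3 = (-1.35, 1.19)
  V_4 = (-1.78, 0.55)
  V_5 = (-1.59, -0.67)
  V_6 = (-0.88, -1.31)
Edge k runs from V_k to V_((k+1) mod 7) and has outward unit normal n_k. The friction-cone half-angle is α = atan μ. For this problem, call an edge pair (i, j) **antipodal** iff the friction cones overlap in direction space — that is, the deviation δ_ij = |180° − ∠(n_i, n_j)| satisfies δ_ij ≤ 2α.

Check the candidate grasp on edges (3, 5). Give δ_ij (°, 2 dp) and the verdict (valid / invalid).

δ = 98.14°, invalid

α = atan 0.6 = 30.96°;  2α = 61.93°
edge 3: e_3 = (-0.43, -0.64);  n_3 = (-0.8300, +0.5577)
edge 5: e_5 = (+0.71, -0.64);  n_5 = (-0.6695, -0.7428)
∠(n_3, n_5) = 81.86°
δ = |180° − 81.86°| = 98.14°
98.14° > 2α = 61.93°  →  invalid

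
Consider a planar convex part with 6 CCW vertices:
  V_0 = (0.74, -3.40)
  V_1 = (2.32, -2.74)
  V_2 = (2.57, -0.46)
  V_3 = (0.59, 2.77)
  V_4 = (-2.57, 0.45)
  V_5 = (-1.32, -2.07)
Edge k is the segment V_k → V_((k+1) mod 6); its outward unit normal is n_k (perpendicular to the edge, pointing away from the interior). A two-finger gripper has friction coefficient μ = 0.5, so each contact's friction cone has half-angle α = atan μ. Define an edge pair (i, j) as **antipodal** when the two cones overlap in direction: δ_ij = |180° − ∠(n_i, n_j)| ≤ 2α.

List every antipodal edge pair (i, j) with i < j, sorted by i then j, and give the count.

α = atan 0.5 = 26.57°;  2α = 53.13°
n_0 = (+0.3854, -0.9227)
n_1 = (+0.9940, -0.1090)
n_2 = (+0.8526, +0.5226)
n_3 = (-0.5918, +0.8061)
n_4 = (-0.8958, -0.4444)
n_5 = (-0.5424, -0.8401)
  (0,1): δ = 118.93°  ·
  (0,2): δ = 81.16°  ·
  (0,3): δ = 13.61°  ✓
  (0,4): δ = 93.71°  ·
  (0,5): δ = 124.48°  ·
  (1,2): δ = 142.23°  ·
  (1,3): δ = 47.46°  ✓
  (1,4): δ = 32.64°  ✓
  (1,5): δ = 63.41°  ·
  (2,3): δ = 85.22°  ·
  (2,4): δ = 5.13°  ✓
  (2,5): δ = 25.64°  ✓
  (3,4): δ = 99.90°  ·
  (3,5): δ = 69.13°  ·
  (4,5): δ = 149.23°  ·
antipodal pairs: 5

count = 5; pairs: (0,3), (1,3), (1,4), (2,4), (2,5)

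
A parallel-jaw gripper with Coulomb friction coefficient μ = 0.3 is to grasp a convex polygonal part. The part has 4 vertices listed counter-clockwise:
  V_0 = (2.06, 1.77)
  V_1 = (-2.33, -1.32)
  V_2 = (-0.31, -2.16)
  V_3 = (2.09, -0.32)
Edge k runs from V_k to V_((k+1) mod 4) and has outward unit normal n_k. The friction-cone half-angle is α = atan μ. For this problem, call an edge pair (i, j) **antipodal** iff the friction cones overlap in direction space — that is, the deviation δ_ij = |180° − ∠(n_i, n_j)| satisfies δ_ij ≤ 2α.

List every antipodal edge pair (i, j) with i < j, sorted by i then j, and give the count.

α = atan 0.3 = 16.70°;  2α = 33.40°
n_0 = (-0.5756, +0.8177)
n_1 = (-0.3840, -0.9233)
n_2 = (+0.6084, -0.7936)
n_3 = (+0.9999, +0.0144)
  (0,1): δ = 57.72°  ·
  (0,2): δ = 2.34°  ✓
  (0,3): δ = 55.68°  ·
  (1,2): δ = 119.94°  ·
  (1,3): δ = 66.60°  ·
  (2,3): δ = 126.65°  ·
antipodal pairs: 1

count = 1; pairs: (0,2)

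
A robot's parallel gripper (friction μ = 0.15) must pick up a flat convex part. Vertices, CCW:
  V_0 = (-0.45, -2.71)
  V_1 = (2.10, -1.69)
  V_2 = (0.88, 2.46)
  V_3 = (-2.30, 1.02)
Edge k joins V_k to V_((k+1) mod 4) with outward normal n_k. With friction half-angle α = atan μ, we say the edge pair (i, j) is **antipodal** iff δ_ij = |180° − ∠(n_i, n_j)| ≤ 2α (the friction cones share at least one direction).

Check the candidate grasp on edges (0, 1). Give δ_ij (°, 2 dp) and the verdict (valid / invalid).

α = atan 0.15 = 8.53°;  2α = 17.06°
edge 0: e_0 = (+2.55, +1.02);  n_0 = (+0.3714, -0.9285)
edge 1: e_1 = (-1.22, +4.15);  n_1 = (+0.9594, +0.2820)
∠(n_0, n_1) = 84.58°
δ = |180° − 84.58°| = 95.42°
95.42° > 2α = 17.06°  →  invalid

δ = 95.42°, invalid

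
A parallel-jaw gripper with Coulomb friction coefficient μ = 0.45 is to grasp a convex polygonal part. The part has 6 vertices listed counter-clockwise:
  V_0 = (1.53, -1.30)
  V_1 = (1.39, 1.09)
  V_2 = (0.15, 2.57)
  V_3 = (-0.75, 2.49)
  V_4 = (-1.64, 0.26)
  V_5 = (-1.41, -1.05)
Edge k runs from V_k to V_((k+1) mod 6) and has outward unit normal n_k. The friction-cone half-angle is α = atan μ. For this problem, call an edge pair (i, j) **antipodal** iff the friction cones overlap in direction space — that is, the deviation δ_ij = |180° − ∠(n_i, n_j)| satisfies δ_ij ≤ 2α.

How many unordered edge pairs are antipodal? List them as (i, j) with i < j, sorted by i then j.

count = 5; pairs: (0,3), (0,4), (1,4), (1,5), (2,5)

α = atan 0.45 = 24.23°;  2α = 48.46°
n_0 = (+0.9983, +0.0585)
n_1 = (+0.7665, +0.6422)
n_2 = (-0.0885, +0.9961)
n_3 = (-0.9288, +0.3707)
n_4 = (-0.9849, -0.1729)
n_5 = (-0.0847, -0.9964)
  (0,1): δ = 143.39°  ·
  (0,2): δ = 88.27°  ·
  (0,3): δ = 25.11°  ✓
  (0,4): δ = 6.61°  ✓
  (0,5): δ = 81.79°  ·
  (1,2): δ = 124.88°  ·
  (1,3): δ = 61.71°  ·
  (1,4): δ = 30.00°  ✓
  (1,5): δ = 45.18°  ✓
  (2,3): δ = 116.84°  ·
  (2,4): δ = 85.12°  ·
  (2,5): δ = 9.94°  ✓
  (3,4): δ = 148.28°  ·
  (3,5): δ = 73.10°  ·
  (4,5): δ = 104.82°  ·
antipodal pairs: 5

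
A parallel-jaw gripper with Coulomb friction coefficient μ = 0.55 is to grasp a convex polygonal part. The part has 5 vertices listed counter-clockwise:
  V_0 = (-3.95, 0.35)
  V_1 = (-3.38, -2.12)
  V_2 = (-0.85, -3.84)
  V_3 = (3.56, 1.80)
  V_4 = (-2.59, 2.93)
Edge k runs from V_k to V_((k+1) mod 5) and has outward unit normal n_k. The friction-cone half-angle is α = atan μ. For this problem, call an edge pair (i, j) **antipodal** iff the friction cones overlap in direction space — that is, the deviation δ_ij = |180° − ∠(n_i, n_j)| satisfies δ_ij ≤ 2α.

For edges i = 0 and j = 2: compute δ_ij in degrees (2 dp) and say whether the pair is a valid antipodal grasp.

δ = 51.02°, valid

α = atan 0.55 = 28.81°;  2α = 57.62°
edge 0: e_0 = (+0.57, -2.47);  n_0 = (-0.9744, -0.2249)
edge 2: e_2 = (+4.41, +5.64);  n_2 = (+0.7878, -0.6160)
∠(n_0, n_2) = 128.98°
δ = |180° − 128.98°| = 51.02°
51.02° ≤ 2α = 57.62°  →  valid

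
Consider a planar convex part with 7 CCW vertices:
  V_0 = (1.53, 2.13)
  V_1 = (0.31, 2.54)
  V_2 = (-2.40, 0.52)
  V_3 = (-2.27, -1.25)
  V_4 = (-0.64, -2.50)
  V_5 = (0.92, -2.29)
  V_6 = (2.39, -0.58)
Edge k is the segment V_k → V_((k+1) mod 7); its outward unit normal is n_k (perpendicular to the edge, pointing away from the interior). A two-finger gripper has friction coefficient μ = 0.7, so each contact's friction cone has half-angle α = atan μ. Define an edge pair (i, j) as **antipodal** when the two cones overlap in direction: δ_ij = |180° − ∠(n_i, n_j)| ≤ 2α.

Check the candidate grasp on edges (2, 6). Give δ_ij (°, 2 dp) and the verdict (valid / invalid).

δ = 13.41°, valid

α = atan 0.7 = 34.99°;  2α = 69.98°
edge 2: e_2 = (+0.13, -1.77);  n_2 = (-0.9973, -0.0732)
edge 6: e_6 = (-0.86, +2.71);  n_6 = (+0.9532, +0.3025)
∠(n_2, n_6) = 166.59°
δ = |180° − 166.59°| = 13.41°
13.41° ≤ 2α = 69.98°  →  valid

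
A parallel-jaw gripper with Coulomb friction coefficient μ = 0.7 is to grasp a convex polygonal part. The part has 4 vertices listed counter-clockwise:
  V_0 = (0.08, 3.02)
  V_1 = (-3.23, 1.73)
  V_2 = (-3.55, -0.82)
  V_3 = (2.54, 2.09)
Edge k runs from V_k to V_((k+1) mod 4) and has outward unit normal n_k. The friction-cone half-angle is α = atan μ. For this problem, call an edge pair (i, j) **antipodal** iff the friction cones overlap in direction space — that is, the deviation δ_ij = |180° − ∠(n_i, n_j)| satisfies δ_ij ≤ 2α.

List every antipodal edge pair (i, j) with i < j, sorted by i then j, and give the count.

count = 3; pairs: (0,2), (1,2), (2,3)

α = atan 0.7 = 34.99°;  2α = 69.98°
n_0 = (-0.3631, +0.9317)
n_1 = (-0.9922, +0.1245)
n_2 = (+0.4311, -0.9023)
n_3 = (+0.3536, +0.9354)
  (0,1): δ = 118.44°  ·
  (0,2): δ = 4.25°  ✓
  (0,3): δ = 138.00°  ·
  (1,2): δ = 57.31°  ✓
  (1,3): δ = 76.44°  ·
  (2,3): δ = 46.25°  ✓
antipodal pairs: 3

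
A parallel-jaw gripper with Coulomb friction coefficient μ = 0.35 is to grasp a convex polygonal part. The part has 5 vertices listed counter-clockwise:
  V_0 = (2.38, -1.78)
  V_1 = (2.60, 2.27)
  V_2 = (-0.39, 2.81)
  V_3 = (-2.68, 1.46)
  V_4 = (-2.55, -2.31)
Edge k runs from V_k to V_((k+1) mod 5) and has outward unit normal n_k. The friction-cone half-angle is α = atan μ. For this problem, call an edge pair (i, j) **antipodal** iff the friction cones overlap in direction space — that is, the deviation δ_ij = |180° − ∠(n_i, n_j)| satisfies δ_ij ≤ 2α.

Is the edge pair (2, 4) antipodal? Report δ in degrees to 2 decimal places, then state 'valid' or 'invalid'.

δ = 24.38°, valid

α = atan 0.35 = 19.29°;  2α = 38.58°
edge 2: e_2 = (-2.29, -1.35);  n_2 = (-0.5078, +0.8615)
edge 4: e_4 = (+4.93, +0.53);  n_4 = (+0.1069, -0.9943)
∠(n_2, n_4) = 155.62°
δ = |180° − 155.62°| = 24.38°
24.38° ≤ 2α = 38.58°  →  valid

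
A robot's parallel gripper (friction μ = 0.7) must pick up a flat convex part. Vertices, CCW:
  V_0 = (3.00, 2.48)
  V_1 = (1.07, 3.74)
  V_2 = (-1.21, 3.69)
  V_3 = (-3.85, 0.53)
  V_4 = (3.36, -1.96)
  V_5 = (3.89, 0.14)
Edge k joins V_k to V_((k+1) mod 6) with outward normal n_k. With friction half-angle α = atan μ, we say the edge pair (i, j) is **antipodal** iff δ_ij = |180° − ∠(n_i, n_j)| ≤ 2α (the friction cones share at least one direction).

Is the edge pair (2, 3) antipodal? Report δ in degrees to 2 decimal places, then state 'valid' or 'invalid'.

δ = 69.18°, valid

α = atan 0.7 = 34.99°;  2α = 69.98°
edge 2: e_2 = (-2.64, -3.16);  n_2 = (-0.7674, +0.6411)
edge 3: e_3 = (+7.21, -2.49);  n_3 = (-0.3264, -0.9452)
∠(n_2, n_3) = 110.82°
δ = |180° − 110.82°| = 69.18°
69.18° ≤ 2α = 69.98°  →  valid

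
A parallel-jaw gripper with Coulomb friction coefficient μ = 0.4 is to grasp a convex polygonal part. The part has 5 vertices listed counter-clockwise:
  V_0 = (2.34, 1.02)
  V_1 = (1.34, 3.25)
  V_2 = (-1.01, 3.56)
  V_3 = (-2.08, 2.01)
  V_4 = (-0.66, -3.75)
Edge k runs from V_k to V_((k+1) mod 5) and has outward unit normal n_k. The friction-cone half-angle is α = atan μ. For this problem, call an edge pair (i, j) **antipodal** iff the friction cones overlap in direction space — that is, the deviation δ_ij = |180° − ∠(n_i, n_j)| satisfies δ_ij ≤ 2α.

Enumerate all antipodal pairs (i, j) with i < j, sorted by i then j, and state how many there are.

α = atan 0.4 = 21.80°;  2α = 43.60°
n_0 = (+0.9125, +0.4092)
n_1 = (+0.1308, +0.9914)
n_2 = (-0.8230, +0.5681)
n_3 = (-0.9709, -0.2394)
n_4 = (+0.8465, -0.5324)
  (0,1): δ = 121.67°  ·
  (0,2): δ = 58.77°  ·
  (0,3): δ = 10.30°  ✓
  (0,4): δ = 123.68°  ·
  (1,2): δ = 117.10°  ·
  (1,3): δ = 68.64°  ·
  (1,4): δ = 65.35°  ·
  (2,3): δ = 131.53°  ·
  (2,4): δ = 2.45°  ✓
  (3,4): δ = 46.02°  ·
antipodal pairs: 2

count = 2; pairs: (0,3), (2,4)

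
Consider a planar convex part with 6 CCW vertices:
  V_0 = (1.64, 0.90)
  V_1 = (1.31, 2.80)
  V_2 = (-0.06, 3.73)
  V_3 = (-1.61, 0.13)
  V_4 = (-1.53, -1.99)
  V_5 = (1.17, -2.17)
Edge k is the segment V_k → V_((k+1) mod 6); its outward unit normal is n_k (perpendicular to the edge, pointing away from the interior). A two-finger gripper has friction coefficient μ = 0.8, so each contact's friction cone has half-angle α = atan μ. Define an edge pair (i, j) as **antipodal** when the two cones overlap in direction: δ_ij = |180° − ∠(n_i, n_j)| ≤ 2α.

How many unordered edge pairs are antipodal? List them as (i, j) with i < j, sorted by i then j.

α = atan 0.8 = 38.66°;  2α = 77.32°
n_0 = (+0.9852, +0.1711)
n_1 = (+0.5616, +0.8274)
n_2 = (-0.9185, +0.3955)
n_3 = (-0.9993, -0.0377)
n_4 = (-0.0665, -0.9978)
n_5 = (+0.9885, -0.1513)
  (0,1): δ = 134.02°  ·
  (0,2): δ = 33.15°  ✓
  (0,3): δ = 7.69°  ✓
  (0,4): δ = 76.33°  ✓
  (0,5): δ = 161.44°  ·
  (1,2): δ = 79.12°  ·
  (1,3): δ = 53.67°  ✓
  (1,4): δ = 30.36°  ✓
  (1,5): δ = 115.47°  ·
  (2,3): δ = 154.54°  ·
  (2,4): δ = 70.52°  ✓
  (2,5): δ = 14.59°  ✓
  (3,4): δ = 95.98°  ·
  (3,5): δ = 10.87°  ✓
  (4,5): δ = 94.89°  ·
antipodal pairs: 8

count = 8; pairs: (0,2), (0,3), (0,4), (1,3), (1,4), (2,4), (2,5), (3,5)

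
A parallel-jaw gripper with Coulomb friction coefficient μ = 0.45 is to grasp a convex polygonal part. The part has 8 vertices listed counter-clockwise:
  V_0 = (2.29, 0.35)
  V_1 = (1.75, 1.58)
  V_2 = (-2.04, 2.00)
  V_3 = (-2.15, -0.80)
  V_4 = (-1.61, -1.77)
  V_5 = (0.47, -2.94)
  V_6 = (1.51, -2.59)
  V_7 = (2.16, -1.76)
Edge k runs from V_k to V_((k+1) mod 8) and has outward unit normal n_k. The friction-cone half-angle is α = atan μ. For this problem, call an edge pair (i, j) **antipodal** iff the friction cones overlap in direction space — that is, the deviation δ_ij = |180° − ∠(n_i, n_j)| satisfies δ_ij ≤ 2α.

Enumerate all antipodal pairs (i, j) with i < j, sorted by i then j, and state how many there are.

α = atan 0.45 = 24.23°;  2α = 48.46°
n_0 = (+0.9156, +0.4020)
n_1 = (+0.1101, +0.9939)
n_2 = (-0.9992, +0.0393)
n_3 = (-0.8737, -0.4864)
n_4 = (-0.4903, -0.8716)
n_5 = (+0.3190, -0.9478)
n_6 = (+0.7873, -0.6166)
n_7 = (+0.9981, -0.0615)
  (0,1): δ = 120.03°  ·
  (0,2): δ = 25.95°  ✓
  (0,3): δ = 5.40°  ✓
  (0,4): δ = 36.94°  ✓
  (0,5): δ = 84.90°  ·
  (0,6): δ = 118.23°  ·
  (0,7): δ = 152.77°  ·
  (1,2): δ = 85.93°  ·
  (1,3): δ = 54.57°  ·
  (1,4): δ = 23.03°  ✓
  (1,5): δ = 24.92°  ✓
  (1,6): δ = 58.26°  ·
  (1,7): δ = 92.80°  ·
  (2,3): δ = 148.65°  ·
  (2,4): δ = 117.11°  ·
  (2,5): δ = 69.15°  ·
  (2,6): δ = 35.82°  ✓
  (2,7): δ = 1.28°  ✓
  (3,4): δ = 148.46°  ·
  (3,5): δ = 100.50°  ·
  (3,6): δ = 67.17°  ·
  (3,7): δ = 32.63°  ✓
  (4,5): δ = 132.04°  ·
  (4,6): δ = 98.71°  ·
  (4,7): δ = 64.17°  ·
  (5,6): δ = 146.67°  ·
  (5,7): δ = 112.13°  ·
  (6,7): δ = 145.46°  ·
antipodal pairs: 8

count = 8; pairs: (0,2), (0,3), (0,4), (1,4), (1,5), (2,6), (2,7), (3,7)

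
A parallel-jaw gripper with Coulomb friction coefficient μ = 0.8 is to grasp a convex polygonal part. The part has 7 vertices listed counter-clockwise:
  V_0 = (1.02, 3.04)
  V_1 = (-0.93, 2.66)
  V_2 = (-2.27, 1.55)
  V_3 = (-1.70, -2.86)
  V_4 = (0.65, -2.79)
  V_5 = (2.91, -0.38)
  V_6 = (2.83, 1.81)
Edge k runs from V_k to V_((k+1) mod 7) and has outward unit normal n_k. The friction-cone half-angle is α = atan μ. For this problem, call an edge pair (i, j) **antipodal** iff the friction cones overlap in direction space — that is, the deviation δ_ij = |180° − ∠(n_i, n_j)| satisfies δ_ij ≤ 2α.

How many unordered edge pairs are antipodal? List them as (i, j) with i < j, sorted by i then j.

count = 9; pairs: (0,3), (0,4), (1,3), (1,4), (1,5), (2,4), (2,5), (2,6), (3,6)

α = atan 0.8 = 38.66°;  2α = 77.32°
n_0 = (-0.1913, +0.9815)
n_1 = (-0.6379, +0.7701)
n_2 = (-0.9918, -0.1282)
n_3 = (+0.0298, -0.9996)
n_4 = (+0.7294, -0.6840)
n_5 = (+0.9993, +0.0365)
n_6 = (+0.5621, +0.8271)
  (0,1): δ = 151.39°  ·
  (0,2): δ = 93.66°  ·
  (0,3): δ = 9.32°  ✓
  (0,4): δ = 35.81°  ✓
  (0,5): δ = 81.06°  ·
  (0,6): δ = 134.77°  ·
  (1,2): δ = 122.27°  ·
  (1,3): δ = 37.93°  ✓
  (1,4): δ = 7.20°  ✓
  (1,5): δ = 52.46°  ✓
  (1,6): δ = 106.16°  ·
  (2,3): δ = 95.66°  ·
  (2,4): δ = 50.53°  ✓
  (2,5): δ = 5.27°  ✓
  (2,6): δ = 48.44°  ✓
  (3,4): δ = 134.87°  ·
  (3,5): δ = 89.61°  ·
  (3,6): δ = 35.90°  ✓
  (4,5): δ = 134.75°  ·
  (4,6): δ = 81.04°  ·
  (5,6): δ = 126.29°  ·
antipodal pairs: 9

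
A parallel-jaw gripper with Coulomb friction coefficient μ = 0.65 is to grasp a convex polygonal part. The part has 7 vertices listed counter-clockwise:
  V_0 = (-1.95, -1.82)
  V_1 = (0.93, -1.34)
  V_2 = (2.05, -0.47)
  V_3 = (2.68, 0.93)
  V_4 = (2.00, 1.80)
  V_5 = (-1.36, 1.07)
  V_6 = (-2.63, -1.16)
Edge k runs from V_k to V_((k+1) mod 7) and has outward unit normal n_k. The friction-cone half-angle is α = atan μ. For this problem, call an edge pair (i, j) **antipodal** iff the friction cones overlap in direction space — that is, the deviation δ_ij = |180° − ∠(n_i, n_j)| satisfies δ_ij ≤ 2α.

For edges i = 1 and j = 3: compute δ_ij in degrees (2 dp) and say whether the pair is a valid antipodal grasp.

α = atan 0.65 = 33.02°;  2α = 66.05°
edge 1: e_1 = (+1.12, +0.87);  n_1 = (+0.6135, -0.7897)
edge 3: e_3 = (-0.68, +0.87);  n_3 = (+0.7879, +0.6158)
∠(n_1, n_3) = 90.17°
δ = |180° − 90.17°| = 89.83°
89.83° > 2α = 66.05°  →  invalid

δ = 89.83°, invalid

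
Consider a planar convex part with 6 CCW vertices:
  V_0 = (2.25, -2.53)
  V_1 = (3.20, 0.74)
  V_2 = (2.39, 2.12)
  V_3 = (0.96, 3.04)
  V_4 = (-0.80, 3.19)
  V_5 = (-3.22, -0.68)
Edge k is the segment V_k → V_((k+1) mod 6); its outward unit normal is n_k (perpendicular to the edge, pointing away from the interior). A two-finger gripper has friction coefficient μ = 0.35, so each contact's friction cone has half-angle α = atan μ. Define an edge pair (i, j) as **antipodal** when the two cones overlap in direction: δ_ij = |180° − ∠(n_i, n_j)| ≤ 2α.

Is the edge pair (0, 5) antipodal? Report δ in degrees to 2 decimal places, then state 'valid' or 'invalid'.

δ = 87.51°, invalid

α = atan 0.35 = 19.29°;  2α = 38.58°
edge 0: e_0 = (+0.95, +3.27);  n_0 = (+0.9603, -0.2790)
edge 5: e_5 = (+5.47, -1.85);  n_5 = (-0.3204, -0.9473)
∠(n_0, n_5) = 92.49°
δ = |180° − 92.49°| = 87.51°
87.51° > 2α = 38.58°  →  invalid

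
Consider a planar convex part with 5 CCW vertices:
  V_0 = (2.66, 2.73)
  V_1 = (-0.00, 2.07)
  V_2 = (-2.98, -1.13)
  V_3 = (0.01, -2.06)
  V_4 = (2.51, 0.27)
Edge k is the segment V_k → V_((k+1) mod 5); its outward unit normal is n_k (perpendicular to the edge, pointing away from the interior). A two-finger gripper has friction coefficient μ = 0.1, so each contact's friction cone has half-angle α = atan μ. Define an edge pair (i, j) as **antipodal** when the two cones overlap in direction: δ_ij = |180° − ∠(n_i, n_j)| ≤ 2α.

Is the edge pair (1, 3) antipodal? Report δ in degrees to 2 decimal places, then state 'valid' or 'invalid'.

δ = 4.05°, valid

α = atan 0.1 = 5.71°;  2α = 11.42°
edge 1: e_1 = (-2.98, -3.20);  n_1 = (-0.7318, +0.6815)
edge 3: e_3 = (+2.50, +2.33);  n_3 = (+0.6818, -0.7315)
∠(n_1, n_3) = 175.95°
δ = |180° − 175.95°| = 4.05°
4.05° ≤ 2α = 11.42°  →  valid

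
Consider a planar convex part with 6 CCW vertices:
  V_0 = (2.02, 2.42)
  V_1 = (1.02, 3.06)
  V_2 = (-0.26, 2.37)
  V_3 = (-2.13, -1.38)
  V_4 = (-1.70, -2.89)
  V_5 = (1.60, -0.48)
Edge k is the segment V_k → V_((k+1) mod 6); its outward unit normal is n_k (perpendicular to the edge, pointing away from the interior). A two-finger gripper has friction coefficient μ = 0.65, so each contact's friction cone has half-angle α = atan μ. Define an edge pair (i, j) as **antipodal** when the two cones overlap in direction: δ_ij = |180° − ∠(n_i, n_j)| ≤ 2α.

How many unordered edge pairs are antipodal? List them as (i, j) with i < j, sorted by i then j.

α = atan 0.65 = 33.02°;  2α = 66.05°
n_0 = (+0.5391, +0.8423)
n_1 = (-0.4745, +0.8803)
n_2 = (-0.8949, +0.4463)
n_3 = (-0.9618, -0.2739)
n_4 = (+0.5898, -0.8076)
n_5 = (+0.9897, -0.1433)
  (0,1): δ = 119.05°  ·
  (0,2): δ = 83.88°  ·
  (0,3): δ = 41.49°  ✓
  (0,4): δ = 68.76°  ·
  (0,5): δ = 114.38°  ·
  (1,2): δ = 144.83°  ·
  (1,3): δ = 102.43°  ·
  (1,4): δ = 7.81°  ✓
  (1,5): δ = 53.43°  ✓
  (2,3): δ = 137.60°  ·
  (2,4): δ = 27.36°  ✓
  (2,5): δ = 18.26°  ✓
  (3,4): δ = 69.75°  ·
  (3,5): δ = 24.14°  ✓
  (4,5): δ = 134.38°  ·
antipodal pairs: 6

count = 6; pairs: (0,3), (1,4), (1,5), (2,4), (2,5), (3,5)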